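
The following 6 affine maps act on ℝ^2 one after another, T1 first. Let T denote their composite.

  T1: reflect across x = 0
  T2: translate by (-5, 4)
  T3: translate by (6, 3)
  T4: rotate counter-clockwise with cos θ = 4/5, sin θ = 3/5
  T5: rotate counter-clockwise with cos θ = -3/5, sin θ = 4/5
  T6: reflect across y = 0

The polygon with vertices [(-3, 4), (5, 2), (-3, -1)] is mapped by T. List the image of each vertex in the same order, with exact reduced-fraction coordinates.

image vertices: (-173/25, 236/25), (33/25, 244/25), (-138/25, 116/25)

T1 reflect across x = 0: (-3, 4) → (3, 4); (5, 2) → (-5, 2); (-3, -1) → (3, -1)
T2 translate by (-5, 4): (3, 4) → (-2, 8); (-5, 2) → (-10, 6); (3, -1) → (-2, 3)
T3 translate by (6, 3): (-2, 8) → (4, 11); (-10, 6) → (-4, 9); (-2, 3) → (4, 6)
T4 rotate counter-clockwise with cos θ = 4/5, sin θ = 3/5: (4, 11) → (-17/5, 56/5); (-4, 9) → (-43/5, 24/5); (4, 6) → (-2/5, 36/5)
T5 rotate counter-clockwise with cos θ = -3/5, sin θ = 4/5: (-17/5, 56/5) → (-173/25, -236/25); (-43/5, 24/5) → (33/25, -244/25); (-2/5, 36/5) → (-138/25, -116/25)
T6 reflect across y = 0: (-173/25, -236/25) → (-173/25, 236/25); (33/25, -244/25) → (33/25, 244/25); (-138/25, -116/25) → (-138/25, 116/25)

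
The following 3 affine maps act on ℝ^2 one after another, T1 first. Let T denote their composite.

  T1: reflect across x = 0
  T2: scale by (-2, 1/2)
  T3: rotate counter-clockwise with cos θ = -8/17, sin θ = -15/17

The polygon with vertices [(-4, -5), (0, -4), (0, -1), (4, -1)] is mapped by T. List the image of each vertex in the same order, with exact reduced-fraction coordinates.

image vertices: (53/34, 140/17), (-30/17, 16/17), (-15/34, 4/17), (-143/34, -116/17)

T1 reflect across x = 0: (-4, -5) → (4, -5); (0, -4) → (0, -4); (0, -1) → (0, -1); (4, -1) → (-4, -1)
T2 scale by (-2, 1/2): (4, -5) → (-8, -5/2); (0, -4) → (0, -2); (0, -1) → (0, -1/2); (-4, -1) → (8, -1/2)
T3 rotate counter-clockwise with cos θ = -8/17, sin θ = -15/17: (-8, -5/2) → (53/34, 140/17); (0, -2) → (-30/17, 16/17); (0, -1/2) → (-15/34, 4/17); (8, -1/2) → (-143/34, -116/17)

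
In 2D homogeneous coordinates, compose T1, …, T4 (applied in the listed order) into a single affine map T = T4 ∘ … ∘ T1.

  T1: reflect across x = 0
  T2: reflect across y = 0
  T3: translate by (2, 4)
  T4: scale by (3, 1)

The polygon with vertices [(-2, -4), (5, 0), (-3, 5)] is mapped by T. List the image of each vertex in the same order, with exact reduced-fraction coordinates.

T1 reflect across x = 0: (-2, -4) → (2, -4); (5, 0) → (-5, 0); (-3, 5) → (3, 5)
T2 reflect across y = 0: (2, -4) → (2, 4); (-5, 0) → (-5, 0); (3, 5) → (3, -5)
T3 translate by (2, 4): (2, 4) → (4, 8); (-5, 0) → (-3, 4); (3, -5) → (5, -1)
T4 scale by (3, 1): (4, 8) → (12, 8); (-3, 4) → (-9, 4); (5, -1) → (15, -1)

image vertices: (12, 8), (-9, 4), (15, -1)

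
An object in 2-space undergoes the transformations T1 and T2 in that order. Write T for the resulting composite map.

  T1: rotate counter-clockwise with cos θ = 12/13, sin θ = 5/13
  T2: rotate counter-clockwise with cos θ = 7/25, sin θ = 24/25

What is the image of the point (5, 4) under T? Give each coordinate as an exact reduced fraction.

T1 rotate counter-clockwise with cos θ = 12/13, sin θ = 5/13: (5, 4) → (40/13, 73/13)
T2 rotate counter-clockwise with cos θ = 7/25, sin θ = 24/25: (40/13, 73/13) → (-1472/325, 1471/325)

T(p) = (-1472/325, 1471/325)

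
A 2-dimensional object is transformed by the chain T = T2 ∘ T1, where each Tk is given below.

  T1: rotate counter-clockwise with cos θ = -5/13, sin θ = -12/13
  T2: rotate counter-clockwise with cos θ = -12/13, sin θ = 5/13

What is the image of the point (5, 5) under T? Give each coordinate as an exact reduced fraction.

T1 rotate counter-clockwise with cos θ = -5/13, sin θ = -12/13: (5, 5) → (35/13, -85/13)
T2 rotate counter-clockwise with cos θ = -12/13, sin θ = 5/13: (35/13, -85/13) → (5/169, 1195/169)

T(p) = (5/169, 1195/169)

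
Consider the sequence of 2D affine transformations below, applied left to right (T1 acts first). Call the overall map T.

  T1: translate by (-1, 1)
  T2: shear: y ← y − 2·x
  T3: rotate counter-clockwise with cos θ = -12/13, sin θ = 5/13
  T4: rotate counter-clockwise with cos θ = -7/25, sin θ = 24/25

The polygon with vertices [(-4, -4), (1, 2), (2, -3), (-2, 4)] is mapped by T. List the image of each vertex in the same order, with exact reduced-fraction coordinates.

image vertices: (2441/325, 1363/325), (969/325, -108/325), (-1328/325, -179/325), (3661/325, 573/325)

T1 translate by (-1, 1): (-4, -4) → (-5, -3); (1, 2) → (0, 3); (2, -3) → (1, -2); (-2, 4) → (-3, 5)
T2 shear: y ← y − 2·x: (-5, -3) → (-5, 7); (0, 3) → (0, 3); (1, -2) → (1, -4); (-3, 5) → (-3, 11)
T3 rotate counter-clockwise with cos θ = -12/13, sin θ = 5/13: (-5, 7) → (25/13, -109/13); (0, 3) → (-15/13, -36/13); (1, -4) → (8/13, 53/13); (-3, 11) → (-19/13, -147/13)
T4 rotate counter-clockwise with cos θ = -7/25, sin θ = 24/25: (25/13, -109/13) → (2441/325, 1363/325); (-15/13, -36/13) → (969/325, -108/325); (8/13, 53/13) → (-1328/325, -179/325); (-19/13, -147/13) → (3661/325, 573/325)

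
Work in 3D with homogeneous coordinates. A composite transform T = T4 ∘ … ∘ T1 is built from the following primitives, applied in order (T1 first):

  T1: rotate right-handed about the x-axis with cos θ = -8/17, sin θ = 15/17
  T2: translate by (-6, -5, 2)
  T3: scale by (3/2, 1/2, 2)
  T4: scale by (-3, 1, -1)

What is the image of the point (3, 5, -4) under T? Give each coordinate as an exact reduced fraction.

T(p) = (27/2, -65/34, -282/17)

T1 rotate right-handed about the x-axis with cos θ = -8/17, sin θ = 15/17: (3, 5, -4) → (3, 20/17, 107/17)
T2 translate by (-6, -5, 2): (3, 20/17, 107/17) → (-3, -65/17, 141/17)
T3 scale by (3/2, 1/2, 2): (-3, -65/17, 141/17) → (-9/2, -65/34, 282/17)
T4 scale by (-3, 1, -1): (-9/2, -65/34, 282/17) → (27/2, -65/34, -282/17)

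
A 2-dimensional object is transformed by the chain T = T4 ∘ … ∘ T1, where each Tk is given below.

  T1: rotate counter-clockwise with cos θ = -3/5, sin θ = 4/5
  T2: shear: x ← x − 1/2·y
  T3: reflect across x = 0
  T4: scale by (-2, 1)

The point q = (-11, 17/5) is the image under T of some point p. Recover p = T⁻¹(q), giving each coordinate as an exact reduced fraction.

p = (5, 1)

T1 = [-3/5 -4/5 0; 4/5 -3/5 0; 0 0 1]
T2·T1 = [-1 -1/2 0; 4/5 -3/5 0; 0 0 1]
T3·…·T1 = [1 1/2 0; 4/5 -3/5 0; 0 0 1]
T4·…·T1 = [-2 -1 0; 4/5 -3/5 0; 0 0 1]
det M = 2; M⁻¹ = [-3/10 1/2 0; -2/5 -1 0; 0 0 1]
M⁻¹ · (-11, 17/5)ᵀ = (5, 1)ᵀ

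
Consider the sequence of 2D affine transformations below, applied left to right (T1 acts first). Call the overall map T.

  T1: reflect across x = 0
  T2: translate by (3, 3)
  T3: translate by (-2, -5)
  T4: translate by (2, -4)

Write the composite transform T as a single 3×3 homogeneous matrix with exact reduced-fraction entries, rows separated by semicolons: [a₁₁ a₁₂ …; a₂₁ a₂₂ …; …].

T = [-1 0 3; 0 1 -6; 0 0 1]

T1 = [-1 0 0; 0 1 0; 0 0 1]
T2·T1 = [-1 0 3; 0 1 3; 0 0 1]
T3·…·T1 = [-1 0 1; 0 1 -2; 0 0 1]
T4·…·T1 = [-1 0 3; 0 1 -6; 0 0 1]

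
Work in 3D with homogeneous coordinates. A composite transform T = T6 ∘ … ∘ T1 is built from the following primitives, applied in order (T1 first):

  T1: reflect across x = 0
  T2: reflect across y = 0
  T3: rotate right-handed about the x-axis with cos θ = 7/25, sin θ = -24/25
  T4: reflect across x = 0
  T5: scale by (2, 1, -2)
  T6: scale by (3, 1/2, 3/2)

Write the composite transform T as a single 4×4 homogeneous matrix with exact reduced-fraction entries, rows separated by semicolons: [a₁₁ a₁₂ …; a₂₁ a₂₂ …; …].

T1 = [-1 0 0 0; 0 1 0 0; 0 0 1 0; 0 0 0 1]
T2·T1 = [-1 0 0 0; 0 -1 0 0; 0 0 1 0; 0 0 0 1]
T3·…·T1 = [-1 0 0 0; 0 -7/25 24/25 0; 0 24/25 7/25 0; 0 0 0 1]
T4·…·T1 = [1 0 0 0; 0 -7/25 24/25 0; 0 24/25 7/25 0; 0 0 0 1]
T5·…·T1 = [2 0 0 0; 0 -7/25 24/25 0; 0 -48/25 -14/25 0; 0 0 0 1]
T6·…·T1 = [6 0 0 0; 0 -7/50 12/25 0; 0 -72/25 -21/25 0; 0 0 0 1]

T = [6 0 0 0; 0 -7/50 12/25 0; 0 -72/25 -21/25 0; 0 0 0 1]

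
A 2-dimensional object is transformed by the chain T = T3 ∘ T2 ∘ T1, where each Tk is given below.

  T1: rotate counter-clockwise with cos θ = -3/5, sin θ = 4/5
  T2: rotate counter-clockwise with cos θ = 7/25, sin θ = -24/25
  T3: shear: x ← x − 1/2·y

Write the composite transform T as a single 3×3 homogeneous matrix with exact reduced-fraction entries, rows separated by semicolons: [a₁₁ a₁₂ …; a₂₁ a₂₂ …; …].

T = [1/5 -11/10 0; 4/5 3/5 0; 0 0 1]

T1 = [-3/5 -4/5 0; 4/5 -3/5 0; 0 0 1]
T2·T1 = [3/5 -4/5 0; 4/5 3/5 0; 0 0 1]
T3·…·T1 = [1/5 -11/10 0; 4/5 3/5 0; 0 0 1]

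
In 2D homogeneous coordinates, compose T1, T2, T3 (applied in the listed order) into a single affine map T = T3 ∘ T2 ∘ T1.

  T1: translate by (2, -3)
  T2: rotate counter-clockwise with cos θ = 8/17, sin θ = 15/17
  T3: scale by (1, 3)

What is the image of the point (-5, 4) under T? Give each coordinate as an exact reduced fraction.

T1 translate by (2, -3): (-5, 4) → (-3, 1)
T2 rotate counter-clockwise with cos θ = 8/17, sin θ = 15/17: (-3, 1) → (-39/17, -37/17)
T3 scale by (1, 3): (-39/17, -37/17) → (-39/17, -111/17)

T(p) = (-39/17, -111/17)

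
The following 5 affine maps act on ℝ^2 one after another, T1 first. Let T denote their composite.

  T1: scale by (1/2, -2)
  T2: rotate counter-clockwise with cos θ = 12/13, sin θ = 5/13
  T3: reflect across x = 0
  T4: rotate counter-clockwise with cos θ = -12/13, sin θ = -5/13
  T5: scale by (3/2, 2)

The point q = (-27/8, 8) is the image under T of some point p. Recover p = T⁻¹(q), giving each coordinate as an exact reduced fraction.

T1 = [1/2 0 0; 0 -2 0; 0 0 1]
T2·T1 = [6/13 10/13 0; 5/26 -24/13 0; 0 0 1]
T3·…·T1 = [-6/13 -10/13 0; 5/26 -24/13 0; 0 0 1]
T4·…·T1 = [1/2 0 0; 0 2 0; 0 0 1]
T5·…·T1 = [3/4 0 0; 0 4 0; 0 0 1]
det M = 3; M⁻¹ = [4/3 0 0; 0 1/4 0; 0 0 1]
M⁻¹ · (-27/8, 8)ᵀ = (-9/2, 2)ᵀ

p = (-9/2, 2)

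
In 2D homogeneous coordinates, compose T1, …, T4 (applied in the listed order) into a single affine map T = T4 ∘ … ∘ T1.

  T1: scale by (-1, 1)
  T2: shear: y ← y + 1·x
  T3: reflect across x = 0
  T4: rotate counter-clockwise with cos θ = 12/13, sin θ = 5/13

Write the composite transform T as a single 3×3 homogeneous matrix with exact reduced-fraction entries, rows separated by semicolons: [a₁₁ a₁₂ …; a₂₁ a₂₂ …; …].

T1 = [-1 0 0; 0 1 0; 0 0 1]
T2·T1 = [-1 0 0; -1 1 0; 0 0 1]
T3·…·T1 = [1 0 0; -1 1 0; 0 0 1]
T4·…·T1 = [17/13 -5/13 0; -7/13 12/13 0; 0 0 1]

T = [17/13 -5/13 0; -7/13 12/13 0; 0 0 1]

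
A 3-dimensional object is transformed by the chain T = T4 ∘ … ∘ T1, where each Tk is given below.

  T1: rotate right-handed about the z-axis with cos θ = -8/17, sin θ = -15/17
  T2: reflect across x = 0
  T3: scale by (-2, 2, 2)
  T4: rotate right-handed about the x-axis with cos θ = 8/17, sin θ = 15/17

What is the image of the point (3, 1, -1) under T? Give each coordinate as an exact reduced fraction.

T1 rotate right-handed about the z-axis with cos θ = -8/17, sin θ = -15/17: (3, 1, -1) → (-9/17, -53/17, -1)
T2 reflect across x = 0: (-9/17, -53/17, -1) → (9/17, -53/17, -1)
T3 scale by (-2, 2, 2): (9/17, -53/17, -1) → (-18/17, -106/17, -2)
T4 rotate right-handed about the x-axis with cos θ = 8/17, sin θ = 15/17: (-18/17, -106/17, -2) → (-18/17, -338/289, -1862/289)

T(p) = (-18/17, -338/289, -1862/289)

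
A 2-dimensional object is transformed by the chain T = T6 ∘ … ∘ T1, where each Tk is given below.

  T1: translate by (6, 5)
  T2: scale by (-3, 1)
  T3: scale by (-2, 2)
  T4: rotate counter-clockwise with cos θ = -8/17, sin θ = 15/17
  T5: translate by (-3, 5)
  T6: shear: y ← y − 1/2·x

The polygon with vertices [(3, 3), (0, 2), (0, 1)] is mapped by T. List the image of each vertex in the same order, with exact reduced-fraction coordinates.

image vertices: (-723/17, 2257/34), (-549/17, 1575/34), (-519/17, 1577/34)

T1 translate by (6, 5): (3, 3) → (9, 8); (0, 2) → (6, 7); (0, 1) → (6, 6)
T2 scale by (-3, 1): (9, 8) → (-27, 8); (6, 7) → (-18, 7); (6, 6) → (-18, 6)
T3 scale by (-2, 2): (-27, 8) → (54, 16); (-18, 7) → (36, 14); (-18, 6) → (36, 12)
T4 rotate counter-clockwise with cos θ = -8/17, sin θ = 15/17: (54, 16) → (-672/17, 682/17); (36, 14) → (-498/17, 428/17); (36, 12) → (-468/17, 444/17)
T5 translate by (-3, 5): (-672/17, 682/17) → (-723/17, 767/17); (-498/17, 428/17) → (-549/17, 513/17); (-468/17, 444/17) → (-519/17, 529/17)
T6 shear: y ← y − 1/2·x: (-723/17, 767/17) → (-723/17, 2257/34); (-549/17, 513/17) → (-549/17, 1575/34); (-519/17, 529/17) → (-519/17, 1577/34)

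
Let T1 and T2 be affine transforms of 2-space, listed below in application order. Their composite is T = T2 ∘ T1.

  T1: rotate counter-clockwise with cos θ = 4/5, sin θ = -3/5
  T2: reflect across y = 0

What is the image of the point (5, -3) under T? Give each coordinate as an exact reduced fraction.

T1 rotate counter-clockwise with cos θ = 4/5, sin θ = -3/5: (5, -3) → (11/5, -27/5)
T2 reflect across y = 0: (11/5, -27/5) → (11/5, 27/5)

T(p) = (11/5, 27/5)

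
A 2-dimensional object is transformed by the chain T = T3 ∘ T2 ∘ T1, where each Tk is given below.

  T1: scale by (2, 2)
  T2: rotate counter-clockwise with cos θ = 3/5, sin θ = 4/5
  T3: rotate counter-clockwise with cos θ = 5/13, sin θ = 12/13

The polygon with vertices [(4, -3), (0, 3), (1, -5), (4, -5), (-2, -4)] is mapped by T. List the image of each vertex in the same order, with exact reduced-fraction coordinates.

T1 scale by (2, 2): (4, -3) → (8, -6); (0, 3) → (0, 6); (1, -5) → (2, -10); (4, -5) → (8, -10); (-2, -4) → (-4, -8)
T2 rotate counter-clockwise with cos θ = 3/5, sin θ = 4/5: (8, -6) → (48/5, 14/5); (0, 6) → (-24/5, 18/5); (2, -10) → (46/5, -22/5); (8, -10) → (64/5, 2/5); (-4, -8) → (4, -8)
T3 rotate counter-clockwise with cos θ = 5/13, sin θ = 12/13: (48/5, 14/5) → (72/65, 646/65); (-24/5, 18/5) → (-336/65, -198/65); (46/5, -22/5) → (38/5, 34/5); (64/5, 2/5) → (296/65, 778/65); (4, -8) → (116/13, 8/13)

image vertices: (72/65, 646/65), (-336/65, -198/65), (38/5, 34/5), (296/65, 778/65), (116/13, 8/13)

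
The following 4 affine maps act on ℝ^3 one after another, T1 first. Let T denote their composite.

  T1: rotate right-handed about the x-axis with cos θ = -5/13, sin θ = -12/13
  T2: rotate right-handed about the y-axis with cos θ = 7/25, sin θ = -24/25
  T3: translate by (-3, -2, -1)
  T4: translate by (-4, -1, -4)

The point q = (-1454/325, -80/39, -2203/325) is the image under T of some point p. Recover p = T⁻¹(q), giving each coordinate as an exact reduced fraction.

T1 = [1 0 0 0; 0 -5/13 12/13 0; 0 -12/13 -5/13 0; 0 0 0 1]
T2·T1 = [7/25 288/325 24/65 0; 0 -5/13 12/13 0; 24/25 -84/325 -7/65 0; 0 0 0 1]
T3·…·T1 = [7/25 288/325 24/65 -3; 0 -5/13 12/13 -2; 24/25 -84/325 -7/65 -1; 0 0 0 1]
T4·…·T1 = [7/25 288/325 24/65 -7; 0 -5/13 12/13 -3; 24/25 -84/325 -7/65 -5; 0 0 0 1]
det M = 1; M⁻¹ = [7/25 0 24/25 169/25; 288/325 -5/13 -84/325 1221/325; 24/65 12/13 -7/65 313/65; 0 0 0 1]
M⁻¹ · (-1454/325, -80/39, -2203/325)ᵀ = (-1, 7/3, 2)ᵀ

p = (-1, 7/3, 2)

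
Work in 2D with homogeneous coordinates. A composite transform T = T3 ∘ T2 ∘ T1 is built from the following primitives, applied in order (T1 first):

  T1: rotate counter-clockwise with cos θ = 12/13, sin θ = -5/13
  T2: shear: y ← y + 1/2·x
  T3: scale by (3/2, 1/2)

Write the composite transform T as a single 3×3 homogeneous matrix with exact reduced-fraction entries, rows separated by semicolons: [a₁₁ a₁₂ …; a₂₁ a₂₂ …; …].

T = [18/13 15/26 0; 1/26 29/52 0; 0 0 1]

T1 = [12/13 5/13 0; -5/13 12/13 0; 0 0 1]
T2·T1 = [12/13 5/13 0; 1/13 29/26 0; 0 0 1]
T3·…·T1 = [18/13 15/26 0; 1/26 29/52 0; 0 0 1]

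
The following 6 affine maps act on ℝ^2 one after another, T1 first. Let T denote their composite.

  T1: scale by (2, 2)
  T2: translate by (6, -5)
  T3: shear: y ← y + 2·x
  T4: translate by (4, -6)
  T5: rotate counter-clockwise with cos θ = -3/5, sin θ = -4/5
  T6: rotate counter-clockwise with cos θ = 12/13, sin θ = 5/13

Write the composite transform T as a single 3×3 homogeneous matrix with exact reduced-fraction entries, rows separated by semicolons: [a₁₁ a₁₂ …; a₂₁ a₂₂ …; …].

T1 = [2 0 0; 0 2 0; 0 0 1]
T2·T1 = [2 0 6; 0 2 -5; 0 0 1]
T3·…·T1 = [2 0 6; 4 2 7; 0 0 1]
T4·…·T1 = [2 0 10; 4 2 1; 0 0 1]
T5·…·T1 = [2 8/5 -26/5; -4 -6/5 -43/5; 0 0 1]
T6·…·T1 = [44/13 126/65 -97/65; -38/13 -32/65 -646/65; 0 0 1]

T = [44/13 126/65 -97/65; -38/13 -32/65 -646/65; 0 0 1]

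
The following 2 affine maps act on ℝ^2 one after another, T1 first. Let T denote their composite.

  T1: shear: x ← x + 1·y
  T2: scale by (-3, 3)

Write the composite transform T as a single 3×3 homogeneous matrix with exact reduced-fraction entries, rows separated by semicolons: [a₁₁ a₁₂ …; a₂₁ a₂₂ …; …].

T = [-3 -3 0; 0 3 0; 0 0 1]

T1 = [1 1 0; 0 1 0; 0 0 1]
T2·T1 = [-3 -3 0; 0 3 0; 0 0 1]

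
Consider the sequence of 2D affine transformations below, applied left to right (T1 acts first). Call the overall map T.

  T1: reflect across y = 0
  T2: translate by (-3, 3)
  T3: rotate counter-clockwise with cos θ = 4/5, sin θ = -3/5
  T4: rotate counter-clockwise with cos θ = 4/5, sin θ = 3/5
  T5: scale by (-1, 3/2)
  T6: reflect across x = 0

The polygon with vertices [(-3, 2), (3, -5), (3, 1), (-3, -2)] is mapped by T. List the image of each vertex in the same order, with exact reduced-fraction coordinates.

image vertices: (-6, 3/2), (0, 12), (0, 3), (-6, 15/2)

T1 reflect across y = 0: (-3, 2) → (-3, -2); (3, -5) → (3, 5); (3, 1) → (3, -1); (-3, -2) → (-3, 2)
T2 translate by (-3, 3): (-3, -2) → (-6, 1); (3, 5) → (0, 8); (3, -1) → (0, 2); (-3, 2) → (-6, 5)
T3 rotate counter-clockwise with cos θ = 4/5, sin θ = -3/5: (-6, 1) → (-21/5, 22/5); (0, 8) → (24/5, 32/5); (0, 2) → (6/5, 8/5); (-6, 5) → (-9/5, 38/5)
T4 rotate counter-clockwise with cos θ = 4/5, sin θ = 3/5: (-21/5, 22/5) → (-6, 1); (24/5, 32/5) → (0, 8); (6/5, 8/5) → (0, 2); (-9/5, 38/5) → (-6, 5)
T5 scale by (-1, 3/2): (-6, 1) → (6, 3/2); (0, 8) → (0, 12); (0, 2) → (0, 3); (-6, 5) → (6, 15/2)
T6 reflect across x = 0: (6, 3/2) → (-6, 3/2); (0, 12) → (0, 12); (0, 3) → (0, 3); (6, 15/2) → (-6, 15/2)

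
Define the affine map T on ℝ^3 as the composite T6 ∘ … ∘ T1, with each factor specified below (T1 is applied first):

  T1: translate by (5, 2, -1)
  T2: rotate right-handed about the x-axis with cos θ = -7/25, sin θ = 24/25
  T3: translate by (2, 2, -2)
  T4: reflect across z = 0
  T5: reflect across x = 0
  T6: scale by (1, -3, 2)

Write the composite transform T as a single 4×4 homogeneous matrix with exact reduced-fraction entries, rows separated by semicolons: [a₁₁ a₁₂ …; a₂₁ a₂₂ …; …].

T = [-1 0 0 -7; 0 21/25 72/25 -36/5; 0 -48/25 14/25 -2/5; 0 0 0 1]

T1 = [1 0 0 5; 0 1 0 2; 0 0 1 -1; 0 0 0 1]
T2·T1 = [1 0 0 5; 0 -7/25 -24/25 2/5; 0 24/25 -7/25 11/5; 0 0 0 1]
T3·…·T1 = [1 0 0 7; 0 -7/25 -24/25 12/5; 0 24/25 -7/25 1/5; 0 0 0 1]
T4·…·T1 = [1 0 0 7; 0 -7/25 -24/25 12/5; 0 -24/25 7/25 -1/5; 0 0 0 1]
T5·…·T1 = [-1 0 0 -7; 0 -7/25 -24/25 12/5; 0 -24/25 7/25 -1/5; 0 0 0 1]
T6·…·T1 = [-1 0 0 -7; 0 21/25 72/25 -36/5; 0 -48/25 14/25 -2/5; 0 0 0 1]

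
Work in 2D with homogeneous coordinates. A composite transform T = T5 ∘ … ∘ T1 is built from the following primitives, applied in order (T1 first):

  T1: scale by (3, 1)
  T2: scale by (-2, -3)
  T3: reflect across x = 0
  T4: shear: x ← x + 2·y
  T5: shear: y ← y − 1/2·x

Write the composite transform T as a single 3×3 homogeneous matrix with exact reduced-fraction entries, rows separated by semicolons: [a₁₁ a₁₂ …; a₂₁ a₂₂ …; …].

T1 = [3 0 0; 0 1 0; 0 0 1]
T2·T1 = [-6 0 0; 0 -3 0; 0 0 1]
T3·…·T1 = [6 0 0; 0 -3 0; 0 0 1]
T4·…·T1 = [6 -6 0; 0 -3 0; 0 0 1]
T5·…·T1 = [6 -6 0; -3 0 0; 0 0 1]

T = [6 -6 0; -3 0 0; 0 0 1]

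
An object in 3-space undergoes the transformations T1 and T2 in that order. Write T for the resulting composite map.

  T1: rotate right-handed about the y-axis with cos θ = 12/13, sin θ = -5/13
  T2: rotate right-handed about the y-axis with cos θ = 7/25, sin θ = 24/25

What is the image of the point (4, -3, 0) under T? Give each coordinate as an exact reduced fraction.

T(p) = (816/325, -3, -1012/325)

T1 rotate right-handed about the y-axis with cos θ = 12/13, sin θ = -5/13: (4, -3, 0) → (48/13, -3, 20/13)
T2 rotate right-handed about the y-axis with cos θ = 7/25, sin θ = 24/25: (48/13, -3, 20/13) → (816/325, -3, -1012/325)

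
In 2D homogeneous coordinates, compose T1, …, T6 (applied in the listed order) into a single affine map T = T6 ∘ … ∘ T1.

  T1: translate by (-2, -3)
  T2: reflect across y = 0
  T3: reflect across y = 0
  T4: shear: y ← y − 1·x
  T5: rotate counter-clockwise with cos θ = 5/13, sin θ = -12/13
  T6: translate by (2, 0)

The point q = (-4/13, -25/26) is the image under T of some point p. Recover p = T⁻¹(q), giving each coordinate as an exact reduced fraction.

p = (2, 1/2)

T1 = [1 0 -2; 0 1 -3; 0 0 1]
T2·T1 = [1 0 -2; 0 -1 3; 0 0 1]
T3·…·T1 = [1 0 -2; 0 1 -3; 0 0 1]
T4·…·T1 = [1 0 -2; -1 1 -1; 0 0 1]
T5·…·T1 = [-7/13 12/13 -22/13; -17/13 5/13 19/13; 0 0 1]
T6·…·T1 = [-7/13 12/13 4/13; -17/13 5/13 19/13; 0 0 1]
det M = 1; M⁻¹ = [5/13 -12/13 16/13; 17/13 -7/13 5/13; 0 0 1]
M⁻¹ · (-4/13, -25/26)ᵀ = (2, 1/2)ᵀ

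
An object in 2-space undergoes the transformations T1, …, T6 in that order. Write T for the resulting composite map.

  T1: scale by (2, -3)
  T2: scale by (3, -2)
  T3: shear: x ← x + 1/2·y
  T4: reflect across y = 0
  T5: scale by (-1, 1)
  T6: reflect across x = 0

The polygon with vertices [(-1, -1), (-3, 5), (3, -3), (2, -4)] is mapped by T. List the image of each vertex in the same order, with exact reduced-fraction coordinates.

image vertices: (-9, 6), (-3, -30), (9, 18), (0, 24)

T1 scale by (2, -3): (-1, -1) → (-2, 3); (-3, 5) → (-6, -15); (3, -3) → (6, 9); (2, -4) → (4, 12)
T2 scale by (3, -2): (-2, 3) → (-6, -6); (-6, -15) → (-18, 30); (6, 9) → (18, -18); (4, 12) → (12, -24)
T3 shear: x ← x + 1/2·y: (-6, -6) → (-9, -6); (-18, 30) → (-3, 30); (18, -18) → (9, -18); (12, -24) → (0, -24)
T4 reflect across y = 0: (-9, -6) → (-9, 6); (-3, 30) → (-3, -30); (9, -18) → (9, 18); (0, -24) → (0, 24)
T5 scale by (-1, 1): (-9, 6) → (9, 6); (-3, -30) → (3, -30); (9, 18) → (-9, 18); (0, 24) → (0, 24)
T6 reflect across x = 0: (9, 6) → (-9, 6); (3, -30) → (-3, -30); (-9, 18) → (9, 18); (0, 24) → (0, 24)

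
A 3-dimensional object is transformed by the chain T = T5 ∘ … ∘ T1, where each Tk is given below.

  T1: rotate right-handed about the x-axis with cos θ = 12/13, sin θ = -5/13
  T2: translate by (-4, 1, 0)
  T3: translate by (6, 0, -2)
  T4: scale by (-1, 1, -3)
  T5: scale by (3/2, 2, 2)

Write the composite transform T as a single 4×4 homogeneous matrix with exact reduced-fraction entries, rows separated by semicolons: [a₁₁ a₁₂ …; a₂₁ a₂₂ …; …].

T = [-3/2 0 0 -3; 0 24/13 10/13 2; 0 30/13 -72/13 12; 0 0 0 1]

T1 = [1 0 0 0; 0 12/13 5/13 0; 0 -5/13 12/13 0; 0 0 0 1]
T2·T1 = [1 0 0 -4; 0 12/13 5/13 1; 0 -5/13 12/13 0; 0 0 0 1]
T3·…·T1 = [1 0 0 2; 0 12/13 5/13 1; 0 -5/13 12/13 -2; 0 0 0 1]
T4·…·T1 = [-1 0 0 -2; 0 12/13 5/13 1; 0 15/13 -36/13 6; 0 0 0 1]
T5·…·T1 = [-3/2 0 0 -3; 0 24/13 10/13 2; 0 30/13 -72/13 12; 0 0 0 1]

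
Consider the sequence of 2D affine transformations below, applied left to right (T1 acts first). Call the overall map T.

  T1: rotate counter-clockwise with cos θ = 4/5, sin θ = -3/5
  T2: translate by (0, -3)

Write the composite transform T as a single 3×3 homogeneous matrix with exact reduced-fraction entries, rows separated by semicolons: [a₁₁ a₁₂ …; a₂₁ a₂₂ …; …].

T1 = [4/5 3/5 0; -3/5 4/5 0; 0 0 1]
T2·T1 = [4/5 3/5 0; -3/5 4/5 -3; 0 0 1]

T = [4/5 3/5 0; -3/5 4/5 -3; 0 0 1]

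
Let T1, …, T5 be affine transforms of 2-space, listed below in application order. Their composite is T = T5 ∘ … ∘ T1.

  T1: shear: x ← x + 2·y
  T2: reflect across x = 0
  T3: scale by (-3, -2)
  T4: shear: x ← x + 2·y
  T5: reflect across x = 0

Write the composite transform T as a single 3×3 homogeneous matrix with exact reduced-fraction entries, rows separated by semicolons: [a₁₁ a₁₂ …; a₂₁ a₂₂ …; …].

T1 = [1 2 0; 0 1 0; 0 0 1]
T2·T1 = [-1 -2 0; 0 1 0; 0 0 1]
T3·…·T1 = [3 6 0; 0 -2 0; 0 0 1]
T4·…·T1 = [3 2 0; 0 -2 0; 0 0 1]
T5·…·T1 = [-3 -2 0; 0 -2 0; 0 0 1]

T = [-3 -2 0; 0 -2 0; 0 0 1]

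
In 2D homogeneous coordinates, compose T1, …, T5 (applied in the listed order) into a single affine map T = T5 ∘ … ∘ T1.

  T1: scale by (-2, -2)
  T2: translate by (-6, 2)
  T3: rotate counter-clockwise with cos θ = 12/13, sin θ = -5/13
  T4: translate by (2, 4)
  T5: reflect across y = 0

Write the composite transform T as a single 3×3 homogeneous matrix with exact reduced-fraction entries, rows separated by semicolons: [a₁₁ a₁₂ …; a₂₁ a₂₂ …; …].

T = [-24/13 -10/13 -36/13; -10/13 24/13 -106/13; 0 0 1]

T1 = [-2 0 0; 0 -2 0; 0 0 1]
T2·T1 = [-2 0 -6; 0 -2 2; 0 0 1]
T3·…·T1 = [-24/13 -10/13 -62/13; 10/13 -24/13 54/13; 0 0 1]
T4·…·T1 = [-24/13 -10/13 -36/13; 10/13 -24/13 106/13; 0 0 1]
T5·…·T1 = [-24/13 -10/13 -36/13; -10/13 24/13 -106/13; 0 0 1]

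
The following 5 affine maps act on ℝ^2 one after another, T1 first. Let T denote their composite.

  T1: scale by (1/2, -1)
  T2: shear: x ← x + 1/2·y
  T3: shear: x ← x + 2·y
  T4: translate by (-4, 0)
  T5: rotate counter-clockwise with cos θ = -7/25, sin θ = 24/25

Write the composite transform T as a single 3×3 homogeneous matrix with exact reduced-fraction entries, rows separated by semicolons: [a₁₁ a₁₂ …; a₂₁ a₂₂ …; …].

T = [-7/50 83/50 28/25; 12/25 -53/25 -96/25; 0 0 1]

T1 = [1/2 0 0; 0 -1 0; 0 0 1]
T2·T1 = [1/2 -1/2 0; 0 -1 0; 0 0 1]
T3·…·T1 = [1/2 -5/2 0; 0 -1 0; 0 0 1]
T4·…·T1 = [1/2 -5/2 -4; 0 -1 0; 0 0 1]
T5·…·T1 = [-7/50 83/50 28/25; 12/25 -53/25 -96/25; 0 0 1]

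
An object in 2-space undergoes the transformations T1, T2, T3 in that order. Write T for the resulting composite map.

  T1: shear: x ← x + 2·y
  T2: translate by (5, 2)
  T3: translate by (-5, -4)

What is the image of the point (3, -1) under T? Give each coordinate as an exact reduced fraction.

T(p) = (1, -3)

T1 shear: x ← x + 2·y: (3, -1) → (1, -1)
T2 translate by (5, 2): (1, -1) → (6, 1)
T3 translate by (-5, -4): (6, 1) → (1, -3)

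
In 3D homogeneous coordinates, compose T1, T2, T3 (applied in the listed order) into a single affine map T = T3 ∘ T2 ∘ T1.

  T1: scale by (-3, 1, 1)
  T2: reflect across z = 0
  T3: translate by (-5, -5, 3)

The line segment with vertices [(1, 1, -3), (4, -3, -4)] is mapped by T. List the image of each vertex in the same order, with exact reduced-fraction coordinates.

image vertices: (-8, -4, 6), (-17, -8, 7)

T1 scale by (-3, 1, 1): (1, 1, -3) → (-3, 1, -3); (4, -3, -4) → (-12, -3, -4)
T2 reflect across z = 0: (-3, 1, -3) → (-3, 1, 3); (-12, -3, -4) → (-12, -3, 4)
T3 translate by (-5, -5, 3): (-3, 1, 3) → (-8, -4, 6); (-12, -3, 4) → (-17, -8, 7)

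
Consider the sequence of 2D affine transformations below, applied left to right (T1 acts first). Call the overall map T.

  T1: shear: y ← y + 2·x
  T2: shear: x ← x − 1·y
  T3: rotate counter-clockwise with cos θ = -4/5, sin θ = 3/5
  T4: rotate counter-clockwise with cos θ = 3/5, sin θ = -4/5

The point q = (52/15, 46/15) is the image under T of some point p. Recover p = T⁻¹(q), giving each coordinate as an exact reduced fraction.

T1 = [1 0 0; 2 1 0; 0 0 1]
T2·T1 = [-1 -1 0; 2 1 0; 0 0 1]
T3·…·T1 = [-2/5 1/5 0; -11/5 -7/5 0; 0 0 1]
T4·…·T1 = [-2 -1 0; -1 -1 0; 0 0 1]
det M = 1; M⁻¹ = [-1 1 0; 1 -2 0; 0 0 1]
M⁻¹ · (52/15, 46/15)ᵀ = (-2/5, -8/3)ᵀ

p = (-2/5, -8/3)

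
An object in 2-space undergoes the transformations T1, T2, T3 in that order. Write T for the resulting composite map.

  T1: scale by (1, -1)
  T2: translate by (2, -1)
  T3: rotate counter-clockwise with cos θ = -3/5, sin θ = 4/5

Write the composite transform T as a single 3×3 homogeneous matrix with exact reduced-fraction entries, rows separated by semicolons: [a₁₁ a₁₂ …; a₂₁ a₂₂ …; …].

T1 = [1 0 0; 0 -1 0; 0 0 1]
T2·T1 = [1 0 2; 0 -1 -1; 0 0 1]
T3·…·T1 = [-3/5 4/5 -2/5; 4/5 3/5 11/5; 0 0 1]

T = [-3/5 4/5 -2/5; 4/5 3/5 11/5; 0 0 1]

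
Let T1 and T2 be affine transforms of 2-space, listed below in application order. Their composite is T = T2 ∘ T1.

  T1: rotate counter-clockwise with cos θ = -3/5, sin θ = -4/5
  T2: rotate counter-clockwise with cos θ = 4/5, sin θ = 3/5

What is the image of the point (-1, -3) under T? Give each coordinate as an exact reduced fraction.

T1 rotate counter-clockwise with cos θ = -3/5, sin θ = -4/5: (-1, -3) → (-9/5, 13/5)
T2 rotate counter-clockwise with cos θ = 4/5, sin θ = 3/5: (-9/5, 13/5) → (-3, 1)

T(p) = (-3, 1)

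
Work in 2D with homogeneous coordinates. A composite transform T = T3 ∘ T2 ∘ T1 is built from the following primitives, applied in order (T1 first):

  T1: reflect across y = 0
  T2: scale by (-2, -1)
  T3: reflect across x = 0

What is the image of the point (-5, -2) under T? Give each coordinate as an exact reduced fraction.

T1 reflect across y = 0: (-5, -2) → (-5, 2)
T2 scale by (-2, -1): (-5, 2) → (10, -2)
T3 reflect across x = 0: (10, -2) → (-10, -2)

T(p) = (-10, -2)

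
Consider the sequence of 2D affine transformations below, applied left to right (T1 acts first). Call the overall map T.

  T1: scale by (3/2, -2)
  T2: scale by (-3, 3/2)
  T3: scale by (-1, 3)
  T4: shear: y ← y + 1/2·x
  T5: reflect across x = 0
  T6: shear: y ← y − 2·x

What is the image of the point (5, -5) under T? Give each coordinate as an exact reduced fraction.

T1 scale by (3/2, -2): (5, -5) → (15/2, 10)
T2 scale by (-3, 3/2): (15/2, 10) → (-45/2, 15)
T3 scale by (-1, 3): (-45/2, 15) → (45/2, 45)
T4 shear: y ← y + 1/2·x: (45/2, 45) → (45/2, 225/4)
T5 reflect across x = 0: (45/2, 225/4) → (-45/2, 225/4)
T6 shear: y ← y − 2·x: (-45/2, 225/4) → (-45/2, 405/4)

T(p) = (-45/2, 405/4)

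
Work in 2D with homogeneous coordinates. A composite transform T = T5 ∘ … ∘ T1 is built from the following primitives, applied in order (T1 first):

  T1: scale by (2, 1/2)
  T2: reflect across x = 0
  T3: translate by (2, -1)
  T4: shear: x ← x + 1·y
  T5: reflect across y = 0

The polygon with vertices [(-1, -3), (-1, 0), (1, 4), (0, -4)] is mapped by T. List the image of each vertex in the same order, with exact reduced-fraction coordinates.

image vertices: (3/2, 5/2), (3, 1), (1, -1), (-1, 3)

T1 scale by (2, 1/2): (-1, -3) → (-2, -3/2); (-1, 0) → (-2, 0); (1, 4) → (2, 2); (0, -4) → (0, -2)
T2 reflect across x = 0: (-2, -3/2) → (2, -3/2); (-2, 0) → (2, 0); (2, 2) → (-2, 2); (0, -2) → (0, -2)
T3 translate by (2, -1): (2, -3/2) → (4, -5/2); (2, 0) → (4, -1); (-2, 2) → (0, 1); (0, -2) → (2, -3)
T4 shear: x ← x + 1·y: (4, -5/2) → (3/2, -5/2); (4, -1) → (3, -1); (0, 1) → (1, 1); (2, -3) → (-1, -3)
T5 reflect across y = 0: (3/2, -5/2) → (3/2, 5/2); (3, -1) → (3, 1); (1, 1) → (1, -1); (-1, -3) → (-1, 3)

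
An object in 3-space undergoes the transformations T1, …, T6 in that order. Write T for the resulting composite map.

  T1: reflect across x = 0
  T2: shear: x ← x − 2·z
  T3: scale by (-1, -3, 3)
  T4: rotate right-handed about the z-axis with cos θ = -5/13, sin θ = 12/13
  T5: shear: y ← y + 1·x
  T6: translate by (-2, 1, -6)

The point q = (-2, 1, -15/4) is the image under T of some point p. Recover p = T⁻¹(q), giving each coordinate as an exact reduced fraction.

p = (-3/2, 0, 3/4)

T1 = [-1 0 0 0; 0 1 0 0; 0 0 1 0; 0 0 0 1]
T2·T1 = [-1 0 -2 0; 0 1 0 0; 0 0 1 0; 0 0 0 1]
T3·…·T1 = [1 0 2 0; 0 -3 0 0; 0 0 3 0; 0 0 0 1]
T4·…·T1 = [-5/13 36/13 -10/13 0; 12/13 15/13 24/13 0; 0 0 3 0; 0 0 0 1]
T5·…·T1 = [-5/13 36/13 -10/13 0; 7/13 51/13 14/13 0; 0 0 3 0; 0 0 0 1]
T6·…·T1 = [-5/13 36/13 -10/13 -2; 7/13 51/13 14/13 1; 0 0 3 -6; 0 0 0 1]
det M = -9; M⁻¹ = [-17/13 12/13 -2/3 -98/13; 7/39 5/39 0 3/13; 0 0 1/3 2; 0 0 0 1]
M⁻¹ · (-2, 1, -15/4)ᵀ = (-3/2, 0, 3/4)ᵀ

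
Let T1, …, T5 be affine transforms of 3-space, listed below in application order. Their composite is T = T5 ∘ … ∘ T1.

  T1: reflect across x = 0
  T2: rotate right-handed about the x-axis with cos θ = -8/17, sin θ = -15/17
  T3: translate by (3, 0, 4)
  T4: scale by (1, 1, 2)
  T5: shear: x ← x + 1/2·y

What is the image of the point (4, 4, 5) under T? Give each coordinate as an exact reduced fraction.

T(p) = (9/34, 43/17, -64/17)

T1 reflect across x = 0: (4, 4, 5) → (-4, 4, 5)
T2 rotate right-handed about the x-axis with cos θ = -8/17, sin θ = -15/17: (-4, 4, 5) → (-4, 43/17, -100/17)
T3 translate by (3, 0, 4): (-4, 43/17, -100/17) → (-1, 43/17, -32/17)
T4 scale by (1, 1, 2): (-1, 43/17, -32/17) → (-1, 43/17, -64/17)
T5 shear: x ← x + 1/2·y: (-1, 43/17, -64/17) → (9/34, 43/17, -64/17)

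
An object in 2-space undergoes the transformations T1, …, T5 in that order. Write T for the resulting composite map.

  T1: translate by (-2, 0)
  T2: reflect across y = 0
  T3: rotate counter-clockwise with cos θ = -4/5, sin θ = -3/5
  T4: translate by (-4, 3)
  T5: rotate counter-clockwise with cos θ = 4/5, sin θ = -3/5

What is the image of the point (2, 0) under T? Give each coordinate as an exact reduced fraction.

T1 translate by (-2, 0): (2, 0) → (0, 0)
T2 reflect across y = 0: (0, 0) → (0, 0)
T3 rotate counter-clockwise with cos θ = -4/5, sin θ = -3/5: (0, 0) → (0, 0)
T4 translate by (-4, 3): (0, 0) → (-4, 3)
T5 rotate counter-clockwise with cos θ = 4/5, sin θ = -3/5: (-4, 3) → (-7/5, 24/5)

T(p) = (-7/5, 24/5)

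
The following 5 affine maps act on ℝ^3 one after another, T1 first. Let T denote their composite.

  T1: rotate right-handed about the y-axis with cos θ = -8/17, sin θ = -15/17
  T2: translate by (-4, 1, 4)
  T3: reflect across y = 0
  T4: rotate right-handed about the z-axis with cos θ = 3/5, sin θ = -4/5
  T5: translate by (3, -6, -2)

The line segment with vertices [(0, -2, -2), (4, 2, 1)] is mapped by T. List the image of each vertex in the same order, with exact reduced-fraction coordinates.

image vertices: (209/85, -307/85, 50/17), (-294/85, -203/85, 86/17)

T1 rotate right-handed about the y-axis with cos θ = -8/17, sin θ = -15/17: (0, -2, -2) → (30/17, -2, 16/17); (4, 2, 1) → (-47/17, 2, 52/17)
T2 translate by (-4, 1, 4): (30/17, -2, 16/17) → (-38/17, -1, 84/17); (-47/17, 2, 52/17) → (-115/17, 3, 120/17)
T3 reflect across y = 0: (-38/17, -1, 84/17) → (-38/17, 1, 84/17); (-115/17, 3, 120/17) → (-115/17, -3, 120/17)
T4 rotate right-handed about the z-axis with cos θ = 3/5, sin θ = -4/5: (-38/17, 1, 84/17) → (-46/85, 203/85, 84/17); (-115/17, -3, 120/17) → (-549/85, 307/85, 120/17)
T5 translate by (3, -6, -2): (-46/85, 203/85, 84/17) → (209/85, -307/85, 50/17); (-549/85, 307/85, 120/17) → (-294/85, -203/85, 86/17)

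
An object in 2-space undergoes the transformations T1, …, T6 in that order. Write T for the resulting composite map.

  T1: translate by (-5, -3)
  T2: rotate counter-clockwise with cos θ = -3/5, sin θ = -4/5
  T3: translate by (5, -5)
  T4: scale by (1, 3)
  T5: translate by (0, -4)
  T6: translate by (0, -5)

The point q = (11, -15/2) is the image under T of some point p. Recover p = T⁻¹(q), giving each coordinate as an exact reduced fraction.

p = (-3, 9/2)

T1 = [1 0 -5; 0 1 -3; 0 0 1]
T2·T1 = [-3/5 4/5 3/5; -4/5 -3/5 29/5; 0 0 1]
T3·…·T1 = [-3/5 4/5 28/5; -4/5 -3/5 4/5; 0 0 1]
T4·…·T1 = [-3/5 4/5 28/5; -12/5 -9/5 12/5; 0 0 1]
T5·…·T1 = [-3/5 4/5 28/5; -12/5 -9/5 -8/5; 0 0 1]
T6·…·T1 = [-3/5 4/5 28/5; -12/5 -9/5 -33/5; 0 0 1]
det M = 3; M⁻¹ = [-3/5 -4/15 8/5; 4/5 -1/5 -29/5; 0 0 1]
M⁻¹ · (11, -15/2)ᵀ = (-3, 9/2)ᵀ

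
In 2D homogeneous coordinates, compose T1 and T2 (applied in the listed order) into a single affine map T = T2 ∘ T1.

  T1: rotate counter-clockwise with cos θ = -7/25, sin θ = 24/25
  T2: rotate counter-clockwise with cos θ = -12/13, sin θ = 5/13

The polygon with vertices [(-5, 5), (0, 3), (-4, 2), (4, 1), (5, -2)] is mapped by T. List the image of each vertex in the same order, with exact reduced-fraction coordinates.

T1 rotate counter-clockwise with cos θ = -7/25, sin θ = 24/25: (-5, 5) → (-17/5, -31/5); (0, 3) → (-72/25, -21/25); (-4, 2) → (-4/5, -22/5); (4, 1) → (-52/25, 89/25); (5, -2) → (13/25, 134/25)
T2 rotate counter-clockwise with cos θ = -12/13, sin θ = 5/13: (-17/5, -31/5) → (359/65, 287/65); (-72/25, -21/25) → (969/325, -108/325); (-4/5, -22/5) → (158/65, 244/65); (-52/25, 89/25) → (179/325, -1328/325); (13/25, 134/25) → (-826/325, -1543/325)

image vertices: (359/65, 287/65), (969/325, -108/325), (158/65, 244/65), (179/325, -1328/325), (-826/325, -1543/325)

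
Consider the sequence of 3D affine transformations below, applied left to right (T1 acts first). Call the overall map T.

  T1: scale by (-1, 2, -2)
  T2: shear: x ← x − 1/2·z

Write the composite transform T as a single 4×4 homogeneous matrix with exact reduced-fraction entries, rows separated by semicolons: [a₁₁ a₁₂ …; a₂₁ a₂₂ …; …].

T1 = [-1 0 0 0; 0 2 0 0; 0 0 -2 0; 0 0 0 1]
T2·T1 = [-1 0 1 0; 0 2 0 0; 0 0 -2 0; 0 0 0 1]

T = [-1 0 1 0; 0 2 0 0; 0 0 -2 0; 0 0 0 1]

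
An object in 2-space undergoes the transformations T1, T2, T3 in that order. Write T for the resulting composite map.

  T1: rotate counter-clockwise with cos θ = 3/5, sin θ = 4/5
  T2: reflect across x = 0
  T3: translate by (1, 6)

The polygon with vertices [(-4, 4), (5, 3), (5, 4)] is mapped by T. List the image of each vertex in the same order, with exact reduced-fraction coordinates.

image vertices: (33/5, 26/5), (2/5, 59/5), (6/5, 62/5)

T1 rotate counter-clockwise with cos θ = 3/5, sin θ = 4/5: (-4, 4) → (-28/5, -4/5); (5, 3) → (3/5, 29/5); (5, 4) → (-1/5, 32/5)
T2 reflect across x = 0: (-28/5, -4/5) → (28/5, -4/5); (3/5, 29/5) → (-3/5, 29/5); (-1/5, 32/5) → (1/5, 32/5)
T3 translate by (1, 6): (28/5, -4/5) → (33/5, 26/5); (-3/5, 29/5) → (2/5, 59/5); (1/5, 32/5) → (6/5, 62/5)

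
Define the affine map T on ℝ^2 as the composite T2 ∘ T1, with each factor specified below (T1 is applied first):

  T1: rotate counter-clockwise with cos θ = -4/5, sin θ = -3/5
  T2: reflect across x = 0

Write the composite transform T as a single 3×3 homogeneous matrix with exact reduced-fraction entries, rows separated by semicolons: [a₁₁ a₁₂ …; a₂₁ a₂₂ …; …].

T1 = [-4/5 3/5 0; -3/5 -4/5 0; 0 0 1]
T2·T1 = [4/5 -3/5 0; -3/5 -4/5 0; 0 0 1]

T = [4/5 -3/5 0; -3/5 -4/5 0; 0 0 1]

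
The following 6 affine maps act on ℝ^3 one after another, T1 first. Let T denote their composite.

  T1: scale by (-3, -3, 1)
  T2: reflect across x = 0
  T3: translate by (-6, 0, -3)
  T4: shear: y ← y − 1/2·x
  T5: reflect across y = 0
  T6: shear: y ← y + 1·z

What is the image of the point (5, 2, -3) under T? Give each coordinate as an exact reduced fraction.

T1 scale by (-3, -3, 1): (5, 2, -3) → (-15, -6, -3)
T2 reflect across x = 0: (-15, -6, -3) → (15, -6, -3)
T3 translate by (-6, 0, -3): (15, -6, -3) → (9, -6, -6)
T4 shear: y ← y − 1/2·x: (9, -6, -6) → (9, -21/2, -6)
T5 reflect across y = 0: (9, -21/2, -6) → (9, 21/2, -6)
T6 shear: y ← y + 1·z: (9, 21/2, -6) → (9, 9/2, -6)

T(p) = (9, 9/2, -6)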